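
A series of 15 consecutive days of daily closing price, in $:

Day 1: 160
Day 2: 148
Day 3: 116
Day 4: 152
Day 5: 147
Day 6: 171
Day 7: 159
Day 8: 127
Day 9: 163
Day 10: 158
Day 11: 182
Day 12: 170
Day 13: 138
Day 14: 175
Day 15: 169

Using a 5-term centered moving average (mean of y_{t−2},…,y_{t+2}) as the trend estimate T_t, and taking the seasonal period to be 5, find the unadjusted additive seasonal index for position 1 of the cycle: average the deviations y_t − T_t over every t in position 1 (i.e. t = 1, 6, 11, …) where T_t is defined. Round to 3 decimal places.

Season position 1 occurs at t = 6, 11 (where T_t is defined).
t=6: T_6 = 151.20000; y_6 − T_6 = 171 − 151.20000 = 19.80000
t=11: T_11 = 162.20000; y_11 − T_11 = 182 − 162.20000 = 19.80000
Mean deviation: (19.80000 + 19.80000) / 2 = 19.800

19.800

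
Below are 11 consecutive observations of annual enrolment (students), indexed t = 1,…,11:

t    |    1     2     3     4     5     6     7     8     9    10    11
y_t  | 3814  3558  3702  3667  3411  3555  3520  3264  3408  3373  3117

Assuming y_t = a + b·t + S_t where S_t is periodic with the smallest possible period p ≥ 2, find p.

First differences y_{t+1} − y_t: -256, 144, -35, -256, 144, -35, -256, 144, …
The difference pattern repeats every 3 terms and not for any smaller step, so p = 3.

3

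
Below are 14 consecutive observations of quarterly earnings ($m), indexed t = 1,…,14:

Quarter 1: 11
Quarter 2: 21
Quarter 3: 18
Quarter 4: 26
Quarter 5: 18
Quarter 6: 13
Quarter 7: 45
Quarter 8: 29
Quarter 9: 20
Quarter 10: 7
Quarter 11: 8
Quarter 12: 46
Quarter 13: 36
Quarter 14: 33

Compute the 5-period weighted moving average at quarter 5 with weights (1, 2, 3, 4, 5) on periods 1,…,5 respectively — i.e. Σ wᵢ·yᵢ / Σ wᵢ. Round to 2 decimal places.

Weighted sum: 1·11 + 2·21 + 3·18 + 4·26 + 5·18 = 11 + 42 + 54 + 104 + 90 = 301
Weight total: 1 + 2 + 3 + 4 + 5 = 15
WMA = 301 / 15 = 20.07

20.07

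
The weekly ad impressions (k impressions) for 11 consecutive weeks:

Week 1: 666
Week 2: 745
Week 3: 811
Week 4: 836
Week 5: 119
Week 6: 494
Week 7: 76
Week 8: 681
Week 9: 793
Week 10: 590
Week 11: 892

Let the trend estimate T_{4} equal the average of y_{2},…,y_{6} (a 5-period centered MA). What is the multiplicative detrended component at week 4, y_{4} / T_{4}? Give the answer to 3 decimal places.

Trend T_4 = (745 + 811 + 836 + 119 + 494) / 5 = 3005/5 = 601.00000
Ratio to trend: 836 / 601.00000 = 1.391

1.391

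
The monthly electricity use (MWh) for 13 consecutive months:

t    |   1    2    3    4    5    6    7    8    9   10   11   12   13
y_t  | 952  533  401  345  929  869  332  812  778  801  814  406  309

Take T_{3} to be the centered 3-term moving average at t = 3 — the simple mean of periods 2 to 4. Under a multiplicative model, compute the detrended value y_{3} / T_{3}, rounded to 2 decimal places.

Trend T_3 = (533 + 401 + 345) / 3 = 1279/3 = 426.3333
Ratio to trend: 401 / 426.3333 = 0.94

0.94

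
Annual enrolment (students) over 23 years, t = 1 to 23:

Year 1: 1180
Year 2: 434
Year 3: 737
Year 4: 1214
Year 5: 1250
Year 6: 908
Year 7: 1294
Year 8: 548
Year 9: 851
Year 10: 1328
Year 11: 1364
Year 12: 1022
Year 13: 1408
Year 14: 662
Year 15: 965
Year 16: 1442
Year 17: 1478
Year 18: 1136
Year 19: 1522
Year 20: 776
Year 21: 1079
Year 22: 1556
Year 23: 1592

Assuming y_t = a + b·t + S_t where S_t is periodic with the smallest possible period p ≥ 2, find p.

First differences y_{t+1} − y_t: -746, 303, 477, 36, -342, 386, -746, 303, 477, 36, -342, 386, -746, 303, …
The difference pattern repeats every 6 terms and not for any smaller step, so p = 6.

6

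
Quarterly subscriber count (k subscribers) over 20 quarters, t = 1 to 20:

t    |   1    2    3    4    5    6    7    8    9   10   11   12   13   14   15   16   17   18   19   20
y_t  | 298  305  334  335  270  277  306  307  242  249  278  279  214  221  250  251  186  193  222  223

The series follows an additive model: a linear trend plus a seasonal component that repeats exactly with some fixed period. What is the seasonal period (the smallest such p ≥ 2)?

4

First differences y_{t+1} − y_t: 7, 29, 1, -65, 7, 29, 1, -65, 7, 29, …
The difference pattern repeats every 4 terms and not for any smaller step, so p = 4.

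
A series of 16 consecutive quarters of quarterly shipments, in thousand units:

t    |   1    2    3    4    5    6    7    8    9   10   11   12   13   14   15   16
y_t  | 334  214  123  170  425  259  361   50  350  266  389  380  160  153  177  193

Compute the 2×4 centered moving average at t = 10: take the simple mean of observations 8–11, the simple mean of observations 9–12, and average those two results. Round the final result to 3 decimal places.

Sum over 8–11: 50 + 350 + 266 + 389 = 1055
Sum over 9–12: 350 + 266 + 389 + 380 = 1385
CMA at t=10 = (1055 + 1385) / (2·4) = 2440 / 8 = 305.000

305.000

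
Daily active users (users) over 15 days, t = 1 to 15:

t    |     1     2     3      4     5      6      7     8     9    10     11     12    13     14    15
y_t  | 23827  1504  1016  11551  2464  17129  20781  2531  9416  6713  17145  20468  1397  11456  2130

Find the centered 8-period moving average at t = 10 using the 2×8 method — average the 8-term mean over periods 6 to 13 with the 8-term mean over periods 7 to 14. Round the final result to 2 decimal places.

11592.94

Sum over 6–13: 17129 + 20781 + 2531 + 9416 + 6713 + 17145 + 20468 + 1397 = 95580
Sum over 7–14: 20781 + 2531 + 9416 + 6713 + 17145 + 20468 + 1397 + 11456 = 89907
CMA at t=10 = (95580 + 89907) / (2·8) = 185487 / 16 = 11592.94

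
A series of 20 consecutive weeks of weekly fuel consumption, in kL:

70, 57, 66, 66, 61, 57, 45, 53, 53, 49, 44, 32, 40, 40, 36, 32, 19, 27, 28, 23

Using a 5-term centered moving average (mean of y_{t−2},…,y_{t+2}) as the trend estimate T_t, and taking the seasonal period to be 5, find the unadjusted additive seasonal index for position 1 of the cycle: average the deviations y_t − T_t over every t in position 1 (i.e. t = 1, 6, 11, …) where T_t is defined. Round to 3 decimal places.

0.733

Season position 1 occurs at t = 6, 11, 16 (where T_t is defined).
t=6: T_6 = 56.40000; y_6 − T_6 = 57 − 56.40000 = 0.60000
t=11: T_11 = 43.60000; y_11 − T_11 = 44 − 43.60000 = 0.40000
t=16: T_16 = 30.80000; y_16 − T_16 = 32 − 30.80000 = 1.20000
Mean deviation: (0.60000 + 0.40000 + 1.20000) / 3 = 0.733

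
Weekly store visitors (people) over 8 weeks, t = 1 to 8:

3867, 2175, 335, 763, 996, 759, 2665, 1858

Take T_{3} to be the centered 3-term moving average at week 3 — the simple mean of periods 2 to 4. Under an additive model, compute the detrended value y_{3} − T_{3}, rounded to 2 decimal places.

Trend T_3 = (2175 + 335 + 763) / 3 = 3273/3 = 1091.0000
Detrended value: 335 − 1091.0000 = -756.00

-756.00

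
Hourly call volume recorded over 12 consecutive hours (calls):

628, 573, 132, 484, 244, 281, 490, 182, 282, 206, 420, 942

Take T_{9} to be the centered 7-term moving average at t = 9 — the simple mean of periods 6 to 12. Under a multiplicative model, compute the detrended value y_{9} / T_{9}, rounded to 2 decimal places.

0.70

Trend T_9 = (281 + 490 + 182 + 282 + 206 + 420 + 942) / 7 = 2803/7 = 400.4286
Ratio to trend: 282 / 400.4286 = 0.70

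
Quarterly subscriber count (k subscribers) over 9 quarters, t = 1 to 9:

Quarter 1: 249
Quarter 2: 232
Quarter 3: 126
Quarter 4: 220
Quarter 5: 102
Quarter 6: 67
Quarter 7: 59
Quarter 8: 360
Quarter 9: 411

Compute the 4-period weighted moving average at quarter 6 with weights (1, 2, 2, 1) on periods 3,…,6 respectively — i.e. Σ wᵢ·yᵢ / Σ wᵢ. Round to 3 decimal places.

139.500

Weighted sum: 1·126 + 2·220 + 2·102 + 1·67 = 126 + 440 + 204 + 67 = 837
Weight total: 1 + 2 + 2 + 1 = 6
WMA = 837 / 6 = 139.500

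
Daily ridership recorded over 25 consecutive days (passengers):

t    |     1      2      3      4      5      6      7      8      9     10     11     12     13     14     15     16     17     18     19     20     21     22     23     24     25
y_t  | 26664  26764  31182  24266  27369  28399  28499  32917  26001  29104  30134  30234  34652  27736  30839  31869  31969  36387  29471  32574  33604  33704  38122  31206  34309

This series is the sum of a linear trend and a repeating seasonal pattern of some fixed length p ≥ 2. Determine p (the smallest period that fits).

First differences y_{t+1} − y_t: 100, 4418, -6916, 3103, 1030, 100, 4418, -6916, 3103, 1030, 100, 4418, …
The difference pattern repeats every 5 terms and not for any smaller step, so p = 5.

5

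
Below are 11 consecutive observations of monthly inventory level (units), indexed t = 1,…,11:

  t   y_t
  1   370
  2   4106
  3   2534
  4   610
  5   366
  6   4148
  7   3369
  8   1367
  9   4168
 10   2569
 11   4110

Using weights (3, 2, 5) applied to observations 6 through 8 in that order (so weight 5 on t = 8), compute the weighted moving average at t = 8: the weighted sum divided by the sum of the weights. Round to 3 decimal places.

Weighted sum: 3·4148 + 2·3369 + 5·1367 = 12444 + 6738 + 6835 = 26017
Weight total: 3 + 2 + 5 = 10
WMA = 26017 / 10 = 2601.700

2601.700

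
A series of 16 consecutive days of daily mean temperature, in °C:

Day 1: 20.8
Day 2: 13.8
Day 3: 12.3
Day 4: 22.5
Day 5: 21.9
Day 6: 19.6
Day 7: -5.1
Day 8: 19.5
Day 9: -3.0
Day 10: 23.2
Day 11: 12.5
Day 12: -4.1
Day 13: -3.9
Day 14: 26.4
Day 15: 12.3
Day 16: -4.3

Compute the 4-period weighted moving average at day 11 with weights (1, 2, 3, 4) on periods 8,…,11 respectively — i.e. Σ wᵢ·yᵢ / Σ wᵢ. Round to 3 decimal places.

13.310

Weighted sum: 1·19.5 + 2·-3.0 + 3·23.2 + 4·12.5 = 19.5 + -6.0 + 69.6 + 50.0 = 133.1
Weight total: 1 + 2 + 3 + 4 = 10
WMA = 133.1 / 10 = 13.310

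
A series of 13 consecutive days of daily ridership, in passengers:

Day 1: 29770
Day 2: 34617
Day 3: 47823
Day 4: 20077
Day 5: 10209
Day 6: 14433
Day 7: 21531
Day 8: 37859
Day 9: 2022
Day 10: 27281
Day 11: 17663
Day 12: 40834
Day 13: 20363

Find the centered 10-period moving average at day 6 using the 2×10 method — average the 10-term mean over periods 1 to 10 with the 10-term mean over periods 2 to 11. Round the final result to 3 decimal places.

Sum over 1–10: 29770 + 34617 + 47823 + 20077 + 10209 + 14433 + 21531 + 37859 + 2022 + 27281 = 245622
Sum over 2–11: 34617 + 47823 + 20077 + 10209 + 14433 + 21531 + 37859 + 2022 + 27281 + 17663 = 233515
CMA at t=6 = (245622 + 233515) / (2·10) = 479137 / 20 = 23956.850

23956.850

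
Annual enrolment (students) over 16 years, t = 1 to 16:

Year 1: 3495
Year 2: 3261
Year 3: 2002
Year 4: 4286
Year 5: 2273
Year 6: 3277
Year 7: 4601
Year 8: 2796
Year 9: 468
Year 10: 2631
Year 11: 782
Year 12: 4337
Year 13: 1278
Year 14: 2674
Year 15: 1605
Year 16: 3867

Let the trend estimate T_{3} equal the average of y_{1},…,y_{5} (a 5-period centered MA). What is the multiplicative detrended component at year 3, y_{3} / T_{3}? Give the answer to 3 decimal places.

Trend T_3 = (3495 + 3261 + 2002 + 4286 + 2273) / 5 = 15317/5 = 3063.40000
Ratio to trend: 2002 / 3063.40000 = 0.654

0.654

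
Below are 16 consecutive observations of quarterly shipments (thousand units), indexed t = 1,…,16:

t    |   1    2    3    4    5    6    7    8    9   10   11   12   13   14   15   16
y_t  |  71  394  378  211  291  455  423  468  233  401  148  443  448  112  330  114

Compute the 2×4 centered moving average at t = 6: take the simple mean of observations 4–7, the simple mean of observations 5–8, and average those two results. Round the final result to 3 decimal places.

377.125

Sum over 4–7: 211 + 291 + 455 + 423 = 1380
Sum over 5–8: 291 + 455 + 423 + 468 = 1637
CMA at t=6 = (1380 + 1637) / (2·4) = 3017 / 8 = 377.125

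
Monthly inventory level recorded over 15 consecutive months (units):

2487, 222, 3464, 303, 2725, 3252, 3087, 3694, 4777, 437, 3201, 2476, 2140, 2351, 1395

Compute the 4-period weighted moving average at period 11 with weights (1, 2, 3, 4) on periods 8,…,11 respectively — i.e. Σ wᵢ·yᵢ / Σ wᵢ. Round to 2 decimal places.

2736.30

Weighted sum: 1·3694 + 2·4777 + 3·437 + 4·3201 = 3694 + 9554 + 1311 + 12804 = 27363
Weight total: 1 + 2 + 3 + 4 = 10
WMA = 27363 / 10 = 2736.30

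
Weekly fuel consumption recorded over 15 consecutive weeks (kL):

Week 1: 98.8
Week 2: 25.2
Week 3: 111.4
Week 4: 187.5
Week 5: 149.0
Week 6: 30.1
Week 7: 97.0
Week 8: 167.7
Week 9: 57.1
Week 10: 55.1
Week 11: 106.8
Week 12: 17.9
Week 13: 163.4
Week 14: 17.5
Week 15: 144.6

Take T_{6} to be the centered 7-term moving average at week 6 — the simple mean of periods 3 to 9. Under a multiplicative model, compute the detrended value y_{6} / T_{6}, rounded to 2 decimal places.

Trend T_6 = (111.4 + 187.5 + 149.0 + 30.1 + 97.0 + 167.7 + 57.1) / 7 = 799.8/7 = 114.2571
Ratio to trend: 30.1 / 114.2571 = 0.26

0.26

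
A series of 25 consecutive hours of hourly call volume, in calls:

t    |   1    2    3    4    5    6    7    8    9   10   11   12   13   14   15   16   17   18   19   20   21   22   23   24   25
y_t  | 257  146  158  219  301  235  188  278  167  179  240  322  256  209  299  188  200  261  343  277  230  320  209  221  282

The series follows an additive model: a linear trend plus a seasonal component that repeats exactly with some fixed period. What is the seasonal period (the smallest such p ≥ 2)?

First differences y_{t+1} − y_t: -111, 12, 61, 82, -66, -47, 90, -111, 12, 61, 82, -66, -47, 90, -111, 12, …
The difference pattern repeats every 7 terms and not for any smaller step, so p = 7.

7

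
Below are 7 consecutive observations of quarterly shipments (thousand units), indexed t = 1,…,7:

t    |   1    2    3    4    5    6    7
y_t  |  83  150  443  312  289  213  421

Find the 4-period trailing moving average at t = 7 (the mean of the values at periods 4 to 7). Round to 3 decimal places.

Sum of periods 4–7: 312 + 289 + 213 + 421 = 1235
Divide by 4: 1235 / 4 = 308.750

308.750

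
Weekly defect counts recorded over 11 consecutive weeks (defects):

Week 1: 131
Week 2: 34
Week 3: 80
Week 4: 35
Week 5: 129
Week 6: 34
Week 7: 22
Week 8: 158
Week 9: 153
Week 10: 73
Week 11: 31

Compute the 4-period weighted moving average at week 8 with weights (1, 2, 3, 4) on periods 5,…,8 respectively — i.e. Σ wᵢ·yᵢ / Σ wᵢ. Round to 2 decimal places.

Weighted sum: 1·129 + 2·34 + 3·22 + 4·158 = 129 + 68 + 66 + 632 = 895
Weight total: 1 + 2 + 3 + 4 = 10
WMA = 895 / 10 = 89.50

89.50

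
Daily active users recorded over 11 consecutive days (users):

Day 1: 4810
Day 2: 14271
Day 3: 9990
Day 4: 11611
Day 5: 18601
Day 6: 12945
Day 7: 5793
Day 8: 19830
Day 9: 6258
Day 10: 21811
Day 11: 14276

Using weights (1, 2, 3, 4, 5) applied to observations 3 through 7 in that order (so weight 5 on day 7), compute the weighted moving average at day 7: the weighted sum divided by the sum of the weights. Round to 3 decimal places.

11317.333

Weighted sum: 1·9990 + 2·11611 + 3·18601 + 4·12945 + 5·5793 = 9990 + 23222 + 55803 + 51780 + 28965 = 169760
Weight total: 1 + 2 + 3 + 4 + 5 = 15
WMA = 169760 / 15 = 11317.333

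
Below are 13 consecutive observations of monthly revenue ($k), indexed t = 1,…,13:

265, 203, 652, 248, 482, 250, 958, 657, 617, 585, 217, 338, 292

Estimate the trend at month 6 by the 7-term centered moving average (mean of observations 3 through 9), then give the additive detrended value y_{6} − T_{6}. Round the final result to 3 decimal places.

Trend T_6 = (652 + 248 + 482 + 250 + 958 + 657 + 617) / 7 = 3864/7 = 552.00000
Detrended value: 250 − 552.00000 = -302.000

-302.000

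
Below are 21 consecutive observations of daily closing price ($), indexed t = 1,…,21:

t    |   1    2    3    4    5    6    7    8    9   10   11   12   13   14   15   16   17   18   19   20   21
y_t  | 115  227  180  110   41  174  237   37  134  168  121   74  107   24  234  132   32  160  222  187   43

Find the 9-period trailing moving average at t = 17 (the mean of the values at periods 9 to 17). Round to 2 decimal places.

Sum of periods 9–17: 134 + 168 + 121 + 74 + 107 + 24 + 234 + 132 + 32 = 1026
Divide by 9: 1026 / 9 = 114.00

114.00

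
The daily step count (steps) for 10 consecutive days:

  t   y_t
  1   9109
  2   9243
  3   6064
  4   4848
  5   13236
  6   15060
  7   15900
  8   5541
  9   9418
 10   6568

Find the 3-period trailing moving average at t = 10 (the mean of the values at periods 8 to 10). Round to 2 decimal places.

7175.67

Sum of periods 8–10: 5541 + 9418 + 6568 = 21527
Divide by 3: 21527 / 3 = 7175.67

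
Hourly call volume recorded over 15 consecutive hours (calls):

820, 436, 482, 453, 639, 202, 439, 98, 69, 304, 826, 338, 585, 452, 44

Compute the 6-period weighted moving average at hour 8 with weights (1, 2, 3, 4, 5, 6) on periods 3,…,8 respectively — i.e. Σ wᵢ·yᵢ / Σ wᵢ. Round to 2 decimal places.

328.38

Weighted sum: 1·482 + 2·453 + 3·639 + 4·202 + 5·439 + 6·98 = 482 + 906 + 1917 + 808 + 2195 + 588 = 6896
Weight total: 1 + 2 + 3 + 4 + 5 + 6 = 21
WMA = 6896 / 21 = 328.38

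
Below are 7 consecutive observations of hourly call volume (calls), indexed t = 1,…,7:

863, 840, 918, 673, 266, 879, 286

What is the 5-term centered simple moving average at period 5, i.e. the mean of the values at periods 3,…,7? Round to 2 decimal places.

Sum of periods 3–7: 918 + 673 + 266 + 879 + 286 = 3022
Divide by 5: 3022 / 5 = 604.40

604.40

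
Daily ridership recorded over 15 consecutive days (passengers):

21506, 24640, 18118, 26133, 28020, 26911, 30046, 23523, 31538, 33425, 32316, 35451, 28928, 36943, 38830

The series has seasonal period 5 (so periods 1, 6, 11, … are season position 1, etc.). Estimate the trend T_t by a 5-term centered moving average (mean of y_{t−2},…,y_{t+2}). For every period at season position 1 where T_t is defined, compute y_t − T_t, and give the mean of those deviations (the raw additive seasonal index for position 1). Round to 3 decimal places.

-15.600

Season position 1 occurs at t = 6, 11 (where T_t is defined).
t=6: T_6 = 26926.60000; y_6 − T_6 = 26911 − 26926.60000 = -15.60000
t=11: T_11 = 32331.60000; y_11 − T_11 = 32316 − 32331.60000 = -15.60000
Mean deviation: (-15.60000 + -15.60000) / 2 = -15.600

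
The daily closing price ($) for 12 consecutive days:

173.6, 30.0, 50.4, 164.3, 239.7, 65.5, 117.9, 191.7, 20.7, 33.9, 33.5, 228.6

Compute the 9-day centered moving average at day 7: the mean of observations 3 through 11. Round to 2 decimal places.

Sum of periods 3–11: 50.4 + 164.3 + 239.7 + 65.5 + 117.9 + 191.7 + 20.7 + 33.9 + 33.5 = 917.6
Divide by 9: 917.6 / 9 = 101.96

101.96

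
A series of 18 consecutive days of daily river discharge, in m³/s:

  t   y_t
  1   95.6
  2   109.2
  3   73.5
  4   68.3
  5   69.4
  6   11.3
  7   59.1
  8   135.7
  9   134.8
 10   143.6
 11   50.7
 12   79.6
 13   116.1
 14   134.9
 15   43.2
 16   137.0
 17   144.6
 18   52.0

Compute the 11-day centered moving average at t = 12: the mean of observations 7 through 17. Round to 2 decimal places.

Sum of periods 7–17: 59.1 + 135.7 + 134.8 + 143.6 + 50.7 + 79.6 + 116.1 + 134.9 + 43.2 + 137.0 + 144.6 = 1179.3
Divide by 11: 1179.3 / 11 = 107.21

107.21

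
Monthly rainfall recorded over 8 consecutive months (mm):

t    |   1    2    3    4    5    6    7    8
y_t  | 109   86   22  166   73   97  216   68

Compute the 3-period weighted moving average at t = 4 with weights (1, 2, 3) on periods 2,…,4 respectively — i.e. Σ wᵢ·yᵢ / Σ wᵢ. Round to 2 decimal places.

104.67

Weighted sum: 1·86 + 2·22 + 3·166 = 86 + 44 + 498 = 628
Weight total: 1 + 2 + 3 = 6
WMA = 628 / 6 = 104.67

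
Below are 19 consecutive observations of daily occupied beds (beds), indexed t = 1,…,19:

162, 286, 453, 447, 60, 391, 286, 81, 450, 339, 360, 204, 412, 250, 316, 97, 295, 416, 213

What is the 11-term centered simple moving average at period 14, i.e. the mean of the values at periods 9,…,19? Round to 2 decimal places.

Sum of periods 9–19: 450 + 339 + 360 + 204 + 412 + 250 + 316 + 97 + 295 + 416 + 213 = 3352
Divide by 11: 3352 / 11 = 304.73

304.73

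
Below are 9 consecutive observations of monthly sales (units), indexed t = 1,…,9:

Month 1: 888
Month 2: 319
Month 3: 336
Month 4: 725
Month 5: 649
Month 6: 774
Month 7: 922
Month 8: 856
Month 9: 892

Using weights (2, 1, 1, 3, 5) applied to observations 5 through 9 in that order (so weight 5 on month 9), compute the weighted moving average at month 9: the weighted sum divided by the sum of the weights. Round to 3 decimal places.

Weighted sum: 2·649 + 1·774 + 1·922 + 3·856 + 5·892 = 1298 + 774 + 922 + 2568 + 4460 = 10022
Weight total: 2 + 1 + 1 + 3 + 5 = 12
WMA = 10022 / 12 = 835.167

835.167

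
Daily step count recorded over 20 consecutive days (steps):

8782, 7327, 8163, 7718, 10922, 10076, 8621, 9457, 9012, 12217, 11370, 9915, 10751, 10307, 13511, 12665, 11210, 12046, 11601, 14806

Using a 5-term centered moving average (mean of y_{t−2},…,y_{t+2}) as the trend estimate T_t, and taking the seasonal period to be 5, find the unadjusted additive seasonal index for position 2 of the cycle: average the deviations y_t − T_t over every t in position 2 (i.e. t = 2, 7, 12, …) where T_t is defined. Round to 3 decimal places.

-996.733

Season position 2 occurs at t = 7, 12, 17 (where T_t is defined).
t=7: T_7 = 9617.60000; y_7 − T_7 = 8621 − 9617.60000 = -996.60000
t=12: T_12 = 10912.00000; y_12 − T_12 = 9915 − 10912.00000 = -997.00000
t=17: T_17 = 12206.60000; y_17 − T_17 = 11210 − 12206.60000 = -996.60000
Mean deviation: (-996.60000 + -997.00000 + -996.60000) / 3 = -996.733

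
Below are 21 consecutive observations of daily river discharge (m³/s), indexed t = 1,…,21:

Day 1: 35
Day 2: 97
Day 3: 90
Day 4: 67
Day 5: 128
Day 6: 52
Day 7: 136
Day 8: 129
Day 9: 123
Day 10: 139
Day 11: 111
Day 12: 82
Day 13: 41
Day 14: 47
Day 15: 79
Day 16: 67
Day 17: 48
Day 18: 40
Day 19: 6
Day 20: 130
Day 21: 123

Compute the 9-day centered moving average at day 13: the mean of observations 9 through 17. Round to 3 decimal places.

Sum of periods 9–17: 123 + 139 + 111 + 82 + 41 + 47 + 79 + 67 + 48 = 737
Divide by 9: 737 / 9 = 81.889

81.889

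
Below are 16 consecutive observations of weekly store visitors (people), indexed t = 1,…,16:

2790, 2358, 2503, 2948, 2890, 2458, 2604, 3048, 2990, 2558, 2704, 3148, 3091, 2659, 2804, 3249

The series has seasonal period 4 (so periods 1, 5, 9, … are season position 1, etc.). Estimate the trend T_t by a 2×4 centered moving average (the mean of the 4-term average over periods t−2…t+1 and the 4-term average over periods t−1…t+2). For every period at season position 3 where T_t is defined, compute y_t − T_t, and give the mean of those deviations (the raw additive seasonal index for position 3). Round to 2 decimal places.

-158.79

Season position 3 occurs at t = 3, 7, 11 (where T_t is defined).
t=3: T_3 = 2662.2500; y_3 − T_3 = 2503 − 2662.2500 = -159.2500
t=7: T_7 = 2762.5000; y_7 − T_7 = 2604 − 2762.5000 = -158.5000
t=11: T_11 = 2862.6250; y_11 − T_11 = 2704 − 2862.6250 = -158.6250
Mean deviation: (-159.2500 + -158.5000 + -158.6250) / 3 = -158.79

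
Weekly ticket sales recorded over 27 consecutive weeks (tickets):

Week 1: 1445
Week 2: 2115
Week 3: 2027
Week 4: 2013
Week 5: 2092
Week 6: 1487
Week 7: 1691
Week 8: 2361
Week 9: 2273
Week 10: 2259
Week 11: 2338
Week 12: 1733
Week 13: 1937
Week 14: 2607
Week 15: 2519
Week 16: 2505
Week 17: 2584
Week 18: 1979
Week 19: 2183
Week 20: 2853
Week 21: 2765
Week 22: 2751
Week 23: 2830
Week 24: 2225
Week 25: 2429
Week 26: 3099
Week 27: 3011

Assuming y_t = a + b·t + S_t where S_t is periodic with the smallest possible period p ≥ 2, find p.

First differences y_{t+1} − y_t: 670, -88, -14, 79, -605, 204, 670, -88, -14, 79, -605, 204, 670, -88, …
The difference pattern repeats every 6 terms and not for any smaller step, so p = 6.

6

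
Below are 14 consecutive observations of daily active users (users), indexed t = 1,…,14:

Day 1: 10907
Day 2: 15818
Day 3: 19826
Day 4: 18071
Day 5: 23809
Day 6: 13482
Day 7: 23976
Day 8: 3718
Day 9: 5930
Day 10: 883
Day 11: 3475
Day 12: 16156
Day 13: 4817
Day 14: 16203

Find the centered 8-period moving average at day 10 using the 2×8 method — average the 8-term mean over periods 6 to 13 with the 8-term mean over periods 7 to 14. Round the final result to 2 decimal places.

Sum over 6–13: 13482 + 23976 + 3718 + 5930 + 883 + 3475 + 16156 + 4817 = 72437
Sum over 7–14: 23976 + 3718 + 5930 + 883 + 3475 + 16156 + 4817 + 16203 = 75158
CMA at t=10 = (72437 + 75158) / (2·8) = 147595 / 16 = 9224.69

9224.69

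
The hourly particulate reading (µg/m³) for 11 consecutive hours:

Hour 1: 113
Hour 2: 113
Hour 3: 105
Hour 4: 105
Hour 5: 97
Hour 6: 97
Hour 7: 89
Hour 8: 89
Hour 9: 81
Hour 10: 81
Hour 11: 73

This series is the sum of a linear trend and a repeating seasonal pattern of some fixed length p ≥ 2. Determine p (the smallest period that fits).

2

First differences y_{t+1} − y_t: 0, -8, 0, -8, 0, -8, …
The difference pattern repeats every 2 terms and not for any smaller step, so p = 2.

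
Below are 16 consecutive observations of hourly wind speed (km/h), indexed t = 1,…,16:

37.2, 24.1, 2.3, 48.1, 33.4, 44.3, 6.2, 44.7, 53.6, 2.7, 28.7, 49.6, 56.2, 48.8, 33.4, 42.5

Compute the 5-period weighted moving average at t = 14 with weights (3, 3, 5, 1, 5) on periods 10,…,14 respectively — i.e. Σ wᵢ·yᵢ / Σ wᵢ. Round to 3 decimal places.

Weighted sum: 3·2.7 + 3·28.7 + 5·49.6 + 1·56.2 + 5·48.8 = 8.1 + 86.1 + 248.0 + 56.2 + 244.0 = 642.4
Weight total: 3 + 3 + 5 + 1 + 5 = 17
WMA = 642.4 / 17 = 37.788

37.788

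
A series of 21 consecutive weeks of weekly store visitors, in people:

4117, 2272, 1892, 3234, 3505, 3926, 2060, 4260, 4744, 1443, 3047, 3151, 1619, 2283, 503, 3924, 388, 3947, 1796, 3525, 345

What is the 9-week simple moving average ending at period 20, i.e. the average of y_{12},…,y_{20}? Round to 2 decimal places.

2348.44

Sum of periods 12–20: 3151 + 1619 + 2283 + 503 + 3924 + 388 + 3947 + 1796 + 3525 = 21136
Divide by 9: 21136 / 9 = 2348.44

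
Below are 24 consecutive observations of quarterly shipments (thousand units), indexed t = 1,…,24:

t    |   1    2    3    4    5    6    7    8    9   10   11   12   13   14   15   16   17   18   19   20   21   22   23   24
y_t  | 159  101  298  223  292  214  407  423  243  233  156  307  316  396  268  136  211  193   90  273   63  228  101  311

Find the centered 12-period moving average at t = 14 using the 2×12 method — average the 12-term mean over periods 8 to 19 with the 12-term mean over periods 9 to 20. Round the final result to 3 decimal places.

Sum over 8–19: 423 + 243 + 233 + 156 + 307 + 316 + 396 + 268 + 136 + 211 + 193 + 90 = 2972
Sum over 9–20: 243 + 233 + 156 + 307 + 316 + 396 + 268 + 136 + 211 + 193 + 90 + 273 = 2822
CMA at t=14 = (2972 + 2822) / (2·12) = 5794 / 24 = 241.417

241.417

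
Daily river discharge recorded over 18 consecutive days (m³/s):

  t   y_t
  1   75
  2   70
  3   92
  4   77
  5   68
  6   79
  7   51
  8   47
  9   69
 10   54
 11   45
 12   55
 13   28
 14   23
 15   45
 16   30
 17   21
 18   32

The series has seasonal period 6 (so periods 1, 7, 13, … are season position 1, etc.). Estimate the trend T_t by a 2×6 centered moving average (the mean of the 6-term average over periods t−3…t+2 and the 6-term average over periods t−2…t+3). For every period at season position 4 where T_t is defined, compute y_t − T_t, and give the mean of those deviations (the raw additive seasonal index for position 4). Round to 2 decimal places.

Season position 4 occurs at t = 4, 10 (where T_t is defined).
t=4: T_4 = 74.8333; y_4 − T_4 = 77 − 74.8333 = 2.1667
t=10: T_10 = 51.5833; y_10 − T_10 = 54 − 51.5833 = 2.4167
Mean deviation: (2.1667 + 2.4167) / 2 = 2.29

2.29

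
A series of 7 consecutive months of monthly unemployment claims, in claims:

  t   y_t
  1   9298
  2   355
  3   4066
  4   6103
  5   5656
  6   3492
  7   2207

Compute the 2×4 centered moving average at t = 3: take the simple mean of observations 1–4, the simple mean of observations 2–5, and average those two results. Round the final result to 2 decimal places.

4500.25

Sum over 1–4: 9298 + 355 + 4066 + 6103 = 19822
Sum over 2–5: 355 + 4066 + 6103 + 5656 = 16180
CMA at t=3 = (19822 + 16180) / (2·4) = 36002 / 8 = 4500.25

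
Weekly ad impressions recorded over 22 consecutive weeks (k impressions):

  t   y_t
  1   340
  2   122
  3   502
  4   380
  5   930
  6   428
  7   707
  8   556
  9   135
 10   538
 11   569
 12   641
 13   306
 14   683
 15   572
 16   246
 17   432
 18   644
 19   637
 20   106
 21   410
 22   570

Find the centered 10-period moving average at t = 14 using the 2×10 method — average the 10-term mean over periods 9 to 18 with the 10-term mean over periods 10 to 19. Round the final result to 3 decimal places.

501.700

Sum over 9–18: 135 + 538 + 569 + 641 + 306 + 683 + 572 + 246 + 432 + 644 = 4766
Sum over 10–19: 538 + 569 + 641 + 306 + 683 + 572 + 246 + 432 + 644 + 637 = 5268
CMA at t=14 = (4766 + 5268) / (2·10) = 10034 / 20 = 501.700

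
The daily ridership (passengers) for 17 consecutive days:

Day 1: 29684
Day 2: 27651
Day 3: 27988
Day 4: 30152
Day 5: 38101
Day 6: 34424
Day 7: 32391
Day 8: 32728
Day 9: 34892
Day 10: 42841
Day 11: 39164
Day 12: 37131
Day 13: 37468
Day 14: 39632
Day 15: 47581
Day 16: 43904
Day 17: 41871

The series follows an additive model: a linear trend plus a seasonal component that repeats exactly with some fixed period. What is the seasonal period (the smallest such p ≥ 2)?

First differences y_{t+1} − y_t: -2033, 337, 2164, 7949, -3677, -2033, 337, 2164, 7949, -3677, -2033, 337, …
The difference pattern repeats every 5 terms and not for any smaller step, so p = 5.

5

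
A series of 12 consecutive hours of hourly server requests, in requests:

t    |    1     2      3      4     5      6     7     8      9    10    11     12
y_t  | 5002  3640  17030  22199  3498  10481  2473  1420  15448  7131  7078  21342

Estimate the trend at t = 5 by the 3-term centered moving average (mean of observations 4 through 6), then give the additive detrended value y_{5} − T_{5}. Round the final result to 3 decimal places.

Trend T_5 = (22199 + 3498 + 10481) / 3 = 36178/3 = 12059.33333
Detrended value: 3498 − 12059.33333 = -8561.333

-8561.333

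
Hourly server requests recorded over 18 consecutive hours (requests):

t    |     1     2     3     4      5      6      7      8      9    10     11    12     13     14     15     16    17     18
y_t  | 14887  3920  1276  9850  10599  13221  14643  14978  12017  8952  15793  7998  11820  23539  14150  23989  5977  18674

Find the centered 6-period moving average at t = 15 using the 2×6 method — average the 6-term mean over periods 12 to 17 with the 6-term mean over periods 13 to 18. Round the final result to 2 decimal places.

15468.50

Sum over 12–17: 7998 + 11820 + 23539 + 14150 + 23989 + 5977 = 87473
Sum over 13–18: 11820 + 23539 + 14150 + 23989 + 5977 + 18674 = 98149
CMA at t=15 = (87473 + 98149) / (2·6) = 185622 / 12 = 15468.50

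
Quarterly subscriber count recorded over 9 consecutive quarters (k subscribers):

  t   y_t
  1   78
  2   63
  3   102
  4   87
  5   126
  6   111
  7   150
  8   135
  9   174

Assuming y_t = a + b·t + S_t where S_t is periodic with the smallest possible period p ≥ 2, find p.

First differences y_{t+1} − y_t: -15, 39, -15, 39, -15, 39, …
The difference pattern repeats every 2 terms and not for any smaller step, so p = 2.

2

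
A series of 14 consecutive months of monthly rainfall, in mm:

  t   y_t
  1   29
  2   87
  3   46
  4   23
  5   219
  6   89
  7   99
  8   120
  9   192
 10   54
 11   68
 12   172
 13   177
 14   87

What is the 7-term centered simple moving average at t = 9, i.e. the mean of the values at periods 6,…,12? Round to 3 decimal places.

113.429

Sum of periods 6–12: 89 + 99 + 120 + 192 + 54 + 68 + 172 = 794
Divide by 7: 794 / 7 = 113.429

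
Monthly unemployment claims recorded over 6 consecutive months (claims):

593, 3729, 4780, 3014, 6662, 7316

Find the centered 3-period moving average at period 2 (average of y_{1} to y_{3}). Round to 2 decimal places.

Sum of periods 1–3: 593 + 3729 + 4780 = 9102
Divide by 3: 9102 / 3 = 3034.00

3034.00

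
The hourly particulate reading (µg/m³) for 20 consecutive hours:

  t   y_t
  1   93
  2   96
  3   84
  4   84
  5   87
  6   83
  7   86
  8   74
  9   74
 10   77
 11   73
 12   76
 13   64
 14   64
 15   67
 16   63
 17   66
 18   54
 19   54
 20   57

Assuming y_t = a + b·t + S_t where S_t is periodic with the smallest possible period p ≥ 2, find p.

5

First differences y_{t+1} − y_t: 3, -12, 0, 3, -4, 3, -12, 0, 3, -4, 3, -12, …
The difference pattern repeats every 5 terms and not for any smaller step, so p = 5.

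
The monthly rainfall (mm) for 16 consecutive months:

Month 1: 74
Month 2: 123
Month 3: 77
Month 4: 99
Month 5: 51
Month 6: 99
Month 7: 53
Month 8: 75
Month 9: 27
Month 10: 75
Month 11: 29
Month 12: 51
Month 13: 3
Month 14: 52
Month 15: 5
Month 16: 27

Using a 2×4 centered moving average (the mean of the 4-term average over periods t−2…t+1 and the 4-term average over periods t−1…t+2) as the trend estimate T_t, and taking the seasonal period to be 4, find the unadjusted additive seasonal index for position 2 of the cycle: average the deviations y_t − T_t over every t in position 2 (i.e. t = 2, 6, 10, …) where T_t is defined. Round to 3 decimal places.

26.750

Season position 2 occurs at t = 6, 10, 14 (where T_t is defined).
t=6: T_6 = 72.50000; y_6 − T_6 = 99 − 72.50000 = 26.50000
t=10: T_10 = 48.50000; y_10 − T_10 = 75 − 48.50000 = 26.50000
t=14: T_14 = 24.75000; y_14 − T_14 = 52 − 24.75000 = 27.25000
Mean deviation: (26.50000 + 26.50000 + 27.25000) / 3 = 26.750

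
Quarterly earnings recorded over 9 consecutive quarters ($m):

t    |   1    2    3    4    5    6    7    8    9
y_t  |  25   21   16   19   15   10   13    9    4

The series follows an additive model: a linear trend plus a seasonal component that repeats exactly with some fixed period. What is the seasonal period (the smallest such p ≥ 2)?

3

First differences y_{t+1} − y_t: -4, -5, 3, -4, -5, 3, -4, -5, …
The difference pattern repeats every 3 terms and not for any smaller step, so p = 3.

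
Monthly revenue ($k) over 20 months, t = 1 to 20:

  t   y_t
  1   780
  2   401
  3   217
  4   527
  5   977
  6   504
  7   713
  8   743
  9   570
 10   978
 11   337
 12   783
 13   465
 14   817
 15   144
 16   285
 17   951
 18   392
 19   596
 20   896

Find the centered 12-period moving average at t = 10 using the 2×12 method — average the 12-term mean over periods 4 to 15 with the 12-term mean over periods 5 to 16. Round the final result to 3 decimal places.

Sum over 4–15: 527 + 977 + 504 + 713 + 743 + 570 + 978 + 337 + 783 + 465 + 817 + 144 = 7558
Sum over 5–16: 977 + 504 + 713 + 743 + 570 + 978 + 337 + 783 + 465 + 817 + 144 + 285 = 7316
CMA at t=10 = (7558 + 7316) / (2·12) = 14874 / 24 = 619.750

619.750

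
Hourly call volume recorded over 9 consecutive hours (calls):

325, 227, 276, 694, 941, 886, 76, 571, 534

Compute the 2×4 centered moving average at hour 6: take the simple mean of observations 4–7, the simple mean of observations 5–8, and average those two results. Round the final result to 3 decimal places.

Sum over 4–7: 694 + 941 + 886 + 76 = 2597
Sum over 5–8: 941 + 886 + 76 + 571 = 2474
CMA at t=6 = (2597 + 2474) / (2·4) = 5071 / 8 = 633.875

633.875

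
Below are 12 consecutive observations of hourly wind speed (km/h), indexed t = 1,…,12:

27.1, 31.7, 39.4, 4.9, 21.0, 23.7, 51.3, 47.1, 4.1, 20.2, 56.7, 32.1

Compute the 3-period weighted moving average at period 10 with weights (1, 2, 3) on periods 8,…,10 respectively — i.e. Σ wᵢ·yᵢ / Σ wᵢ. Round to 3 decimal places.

Weighted sum: 1·47.1 + 2·4.1 + 3·20.2 = 47.1 + 8.2 + 60.6 = 115.9
Weight total: 1 + 2 + 3 = 6
WMA = 115.9 / 6 = 19.317

19.317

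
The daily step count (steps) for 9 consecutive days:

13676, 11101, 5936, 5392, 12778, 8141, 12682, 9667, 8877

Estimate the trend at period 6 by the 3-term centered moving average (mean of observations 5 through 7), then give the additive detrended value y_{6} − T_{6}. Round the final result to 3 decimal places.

Trend T_6 = (12778 + 8141 + 12682) / 3 = 33601/3 = 11200.33333
Detrended value: 8141 − 11200.33333 = -3059.333

-3059.333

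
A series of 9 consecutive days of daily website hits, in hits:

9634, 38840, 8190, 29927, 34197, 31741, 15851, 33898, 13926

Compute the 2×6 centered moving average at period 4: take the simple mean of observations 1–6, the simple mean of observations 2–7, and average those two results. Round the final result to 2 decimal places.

25939.58

Sum over 1–6: 9634 + 38840 + 8190 + 29927 + 34197 + 31741 = 152529
Sum over 2–7: 38840 + 8190 + 29927 + 34197 + 31741 + 15851 = 158746
CMA at t=4 = (152529 + 158746) / (2·6) = 311275 / 12 = 25939.58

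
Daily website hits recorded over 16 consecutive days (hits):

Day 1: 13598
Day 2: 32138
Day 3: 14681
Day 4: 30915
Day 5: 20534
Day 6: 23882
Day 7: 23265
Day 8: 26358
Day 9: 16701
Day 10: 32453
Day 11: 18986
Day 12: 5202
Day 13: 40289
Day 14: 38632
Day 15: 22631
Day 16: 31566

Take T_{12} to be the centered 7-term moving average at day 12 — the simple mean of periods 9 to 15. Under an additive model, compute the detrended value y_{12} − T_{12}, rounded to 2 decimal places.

Trend T_12 = (16701 + 32453 + 18986 + 5202 + 40289 + 38632 + 22631) / 7 = 174894/7 = 24984.8571
Detrended value: 5202 − 24984.8571 = -19782.86

-19782.86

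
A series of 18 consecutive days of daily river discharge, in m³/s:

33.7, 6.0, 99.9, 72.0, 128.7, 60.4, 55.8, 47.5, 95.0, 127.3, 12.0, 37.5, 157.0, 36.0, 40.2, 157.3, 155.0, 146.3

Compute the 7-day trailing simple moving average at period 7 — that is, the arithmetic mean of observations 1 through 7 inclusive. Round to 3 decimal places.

65.214

Sum of periods 1–7: 33.7 + 6.0 + 99.9 + 72.0 + 128.7 + 60.4 + 55.8 = 456.5
Divide by 7: 456.5 / 7 = 65.214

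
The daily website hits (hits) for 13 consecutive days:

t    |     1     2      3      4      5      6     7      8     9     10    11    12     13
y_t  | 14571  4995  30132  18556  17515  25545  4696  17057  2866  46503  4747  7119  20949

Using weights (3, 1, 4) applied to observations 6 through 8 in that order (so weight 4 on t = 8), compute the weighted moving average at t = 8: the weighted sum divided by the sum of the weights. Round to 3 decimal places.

Weighted sum: 3·25545 + 1·4696 + 4·17057 = 76635 + 4696 + 68228 = 149559
Weight total: 3 + 1 + 4 = 8
WMA = 149559 / 8 = 18694.875

18694.875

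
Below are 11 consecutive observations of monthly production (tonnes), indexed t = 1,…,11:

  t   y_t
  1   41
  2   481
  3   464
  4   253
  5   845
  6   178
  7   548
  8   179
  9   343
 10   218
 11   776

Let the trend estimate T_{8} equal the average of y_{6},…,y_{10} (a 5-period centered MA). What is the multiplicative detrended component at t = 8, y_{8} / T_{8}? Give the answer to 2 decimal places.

Trend T_8 = (178 + 548 + 179 + 343 + 218) / 5 = 1466/5 = 293.2000
Ratio to trend: 179 / 293.2000 = 0.61

0.61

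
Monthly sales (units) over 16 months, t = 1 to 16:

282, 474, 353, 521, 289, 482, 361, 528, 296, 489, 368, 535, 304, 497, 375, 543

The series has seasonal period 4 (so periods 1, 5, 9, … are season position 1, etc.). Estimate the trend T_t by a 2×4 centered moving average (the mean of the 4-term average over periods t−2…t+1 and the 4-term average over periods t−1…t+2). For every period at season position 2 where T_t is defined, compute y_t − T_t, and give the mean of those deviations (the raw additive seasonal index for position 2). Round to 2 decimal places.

Season position 2 occurs at t = 6, 10, 14 (where T_t is defined).
t=6: T_6 = 414.1250; y_6 − T_6 = 482 − 414.1250 = 67.8750
t=10: T_10 = 421.1250; y_10 − T_10 = 489 − 421.1250 = 67.8750
t=14: T_14 = 428.7500; y_14 − T_14 = 497 − 428.7500 = 68.2500
Mean deviation: (67.8750 + 67.8750 + 68.2500) / 3 = 68.00

68.00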